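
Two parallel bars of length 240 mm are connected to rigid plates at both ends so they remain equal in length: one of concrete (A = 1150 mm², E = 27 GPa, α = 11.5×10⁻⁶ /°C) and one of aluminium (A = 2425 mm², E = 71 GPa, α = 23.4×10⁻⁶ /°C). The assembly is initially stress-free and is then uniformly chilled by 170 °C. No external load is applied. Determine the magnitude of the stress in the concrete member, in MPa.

Both members must finish at the same length. With the larger α, the aluminium tends to over-contract; the plates restrain it, putting the aluminium in tension and the concrete in compression. With no external load the two internal forces are equal and opposite, magnitude P.
Compatibility of the two members (thermal + elastic change equal): (α₁ − α₂)ΔT = P·[1/(A₁E₁) + 1/(A₂E₂)].
|α₁ − α₂|·ΔT = 11.9×10⁻⁶ × 170 = 0.002023.
1/(A₁E₁) + 1/(A₂E₂) = 1/(1150×27×10³) + 1/(2425×71×10³) = 3.801×10⁻⁸ N⁻¹.
So P = 0.002023 / 3.801×10⁻⁸ = 53.22 kN.
σ_{concrete} = P/A₁ = 53220/1150 = 46.28 MPa, compressive.

σ ≈ 46.3 MPa (compressive)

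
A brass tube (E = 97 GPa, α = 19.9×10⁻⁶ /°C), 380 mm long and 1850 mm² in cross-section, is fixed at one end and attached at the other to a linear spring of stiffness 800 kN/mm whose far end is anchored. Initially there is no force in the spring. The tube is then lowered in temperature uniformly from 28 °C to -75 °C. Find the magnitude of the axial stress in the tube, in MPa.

σ ≈ 125 MPa (tensile)

If the spring were absent the tube would shorten by αΔT L = 19.9×10⁻⁶ × 103 × 380 = 0.7789 mm.
With a force P in the spring, the elastic change of the tube is PL/(AE) and that of the spring is P/k; compatibility requires their sum to equal δ_free.
So P = δ_free / [L/(AE) + 1/k] = 0.7789 / [ 380/(1850×97×10³) + 1/(800×10³) ].
P = 0.7789 / 3.368×10⁻⁶ = 231300 N.
σ = P/A = 231300/1850 = 125 MPa.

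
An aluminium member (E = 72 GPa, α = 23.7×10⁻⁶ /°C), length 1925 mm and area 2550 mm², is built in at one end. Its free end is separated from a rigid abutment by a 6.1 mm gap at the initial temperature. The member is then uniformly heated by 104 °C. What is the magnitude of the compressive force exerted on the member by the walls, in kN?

P ≈ 0 kN

Free thermal elongation = αΔT L = 23.7×10⁻⁶ × 104 × 1925 = 4.745 mm.
This is smaller than the 6.1 mm clearance, so the member expands freely without reaching the stop — the stress is zero.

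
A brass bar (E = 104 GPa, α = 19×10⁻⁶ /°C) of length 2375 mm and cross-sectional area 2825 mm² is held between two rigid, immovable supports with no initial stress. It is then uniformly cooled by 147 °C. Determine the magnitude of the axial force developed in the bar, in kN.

P ≈ 821 kN (tensile)

The ends cannot move, so σ = EαΔT = 104×10³ × 19×10⁻⁶ × 147 = 290.5 MPa.
Axial force P = σA = 290.5 × 2825 = 820600 N = 820.6 kN, tensile.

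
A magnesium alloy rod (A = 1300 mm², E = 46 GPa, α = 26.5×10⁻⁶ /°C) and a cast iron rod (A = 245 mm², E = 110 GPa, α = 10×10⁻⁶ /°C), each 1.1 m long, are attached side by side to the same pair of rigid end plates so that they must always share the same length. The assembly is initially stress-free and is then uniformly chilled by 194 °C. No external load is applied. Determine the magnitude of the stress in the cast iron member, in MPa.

σ ≈ 243 MPa (compressive)

Both members must finish at the same length. With the larger α, the magnesium alloy tends to over-contract; the plates restrain it, putting the magnesium alloy in tension and the cast iron in compression. With no external load the two internal forces are equal and opposite, magnitude P.
Setting the final lengths equal and cancelling L: (α₁ − α₂)ΔT = P/(A₁E₁) + P/(A₂E₂).
|α₁ − α₂|·ΔT = 16.5×10⁻⁶ × 194 = 0.003201.
1/(A₁E₁) + 1/(A₂E₂) = 1/(1300×46×10³) + 1/(245×110×10³) = 5.383×10⁻⁸ N⁻¹.
So P = 0.003201 / 5.383×10⁻⁸ = 59.47 kN.
σ_{cast iron} = P/A₂ = 59470/245 = 242.7 MPa, compressive.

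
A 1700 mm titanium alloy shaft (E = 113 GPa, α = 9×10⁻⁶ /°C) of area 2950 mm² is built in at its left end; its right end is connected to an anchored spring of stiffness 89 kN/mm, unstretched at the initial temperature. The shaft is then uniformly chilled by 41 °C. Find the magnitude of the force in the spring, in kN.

Free thermal contraction: δ_free = αΔT L = 9×10⁻⁶ × 41 × 1700 = 0.6273 mm.
With a force P in the spring, the elastic change of the shaft is PL/(AE) and that of the spring is P/k; compatibility requires their sum to equal δ_free.
So P = δ_free / [L/(AE) + 1/k] = 0.6273 / [ 1700/(2950×113×10³) + 1/(89×10³) ].
P = 0.6273 / 1.634×10⁻⁵ = 38400 N.

P ≈ 38.4 kN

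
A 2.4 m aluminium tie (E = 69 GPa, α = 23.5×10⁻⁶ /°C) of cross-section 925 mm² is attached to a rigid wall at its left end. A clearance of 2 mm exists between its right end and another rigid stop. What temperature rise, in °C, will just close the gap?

ΔT ≈ 35.5 °C

Contact occurs when the free expansion equals the gap: αΔT L = 2 mm.
So ΔT = g/(αL) = 2/(23.5×10⁻⁶ × 2400) = 35.46 °C.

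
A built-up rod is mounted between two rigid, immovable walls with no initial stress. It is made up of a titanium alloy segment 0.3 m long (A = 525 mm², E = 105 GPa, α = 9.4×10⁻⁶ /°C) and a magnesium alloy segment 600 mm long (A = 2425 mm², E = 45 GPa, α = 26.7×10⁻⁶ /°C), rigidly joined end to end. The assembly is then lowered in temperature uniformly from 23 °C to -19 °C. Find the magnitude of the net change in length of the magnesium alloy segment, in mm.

|ΔL| ≈ 0.275 mm

Free thermal contraction of the whole bar: Σ αᵢΔT Lᵢ = 9.4×10⁻⁶×42×300 + 26.7×10⁻⁶×42×600 = 0.7913 mm.
The walls prevent any net length change, so an axial force P (same in every segment) develops. Compatibility: P · Σ Lᵢ/(AᵢEᵢ) = δ_free.
Σ Lᵢ/(AᵢEᵢ) = 300/(525×105×10³) + 600/(2425×45×10³) = 1.094×10⁻⁵ mm/N.
Hence P = δ_free / Σ(L/AE) = 0.7913/1.094×10⁻⁵ = 72.33 kN (tensile).
For the magnesium alloy segment, free thermal change = 26.7×10⁻⁶×42×600 = 0.6728 mm and elastic change from P = 72330×600/(2425×45×10³) = 0.3977 mm; these oppose, so the net change is 0.275 mm (segment shortens).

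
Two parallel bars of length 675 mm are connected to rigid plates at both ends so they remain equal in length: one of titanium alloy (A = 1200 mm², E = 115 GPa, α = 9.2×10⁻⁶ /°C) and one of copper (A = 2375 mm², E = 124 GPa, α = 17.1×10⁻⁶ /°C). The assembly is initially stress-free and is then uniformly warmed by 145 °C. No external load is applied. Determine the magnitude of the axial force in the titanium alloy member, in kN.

Equilibrium of a rigid end plate with no external load gives equal and opposite internal forces ±P in the two members. Since α_{copper} > α_{titanium alloy}, heating drives the copper into compression and the titanium alloy into tension.
Compatibility of the two members (thermal + elastic change equal): (α₁ − α₂)ΔT = P·[1/(A₁E₁) + 1/(A₂E₂)].
|α₁ − α₂|·ΔT = 7.9×10⁻⁶ × 145 = 0.001146.
1/(A₁E₁) + 1/(A₂E₂) = 1/(1200×115×10³) + 1/(2375×124×10³) = 1.064×10⁻⁸ N⁻¹.
P = 0.001146 / 1.064×10⁻⁸ = 107600 N = 107.6 kN.

P ≈ 108 kN (tensile in the titanium alloy)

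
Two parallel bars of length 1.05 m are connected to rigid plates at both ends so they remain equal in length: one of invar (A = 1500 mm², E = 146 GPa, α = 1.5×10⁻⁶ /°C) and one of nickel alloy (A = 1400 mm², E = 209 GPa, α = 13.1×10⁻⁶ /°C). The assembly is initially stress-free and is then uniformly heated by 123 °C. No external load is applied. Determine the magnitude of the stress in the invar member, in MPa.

Both members must finish at the same length. With the larger α, the nickel alloy tends to over-expand; the plates restrain it, putting the nickel alloy in compression and the invar in tension. With no external load the two internal forces are equal and opposite, magnitude P.
Compatibility of the two members (thermal + elastic change equal): (α₁ − α₂)ΔT = P·[1/(A₁E₁) + 1/(A₂E₂)].
|α₁ − α₂|·ΔT = 11.6×10⁻⁶ × 123 = 0.001427.
1/(A₁E₁) + 1/(A₂E₂) = 1/(1500×146×10³) + 1/(1400×209×10³) = 7.984×10⁻⁹ N⁻¹.
So P = 0.001427 / 7.984×10⁻⁹ = 178.7 kN.
σ_{invar} = P/A₁ = 178700/1500 = 119.1 MPa, tensile.

σ ≈ 119 MPa (tensile)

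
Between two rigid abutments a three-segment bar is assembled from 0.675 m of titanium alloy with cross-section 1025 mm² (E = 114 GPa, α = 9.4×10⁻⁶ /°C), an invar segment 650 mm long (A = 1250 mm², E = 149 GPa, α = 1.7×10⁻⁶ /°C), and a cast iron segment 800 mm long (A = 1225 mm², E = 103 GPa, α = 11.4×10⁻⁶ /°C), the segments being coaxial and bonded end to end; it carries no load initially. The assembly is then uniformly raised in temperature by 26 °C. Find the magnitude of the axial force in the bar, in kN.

Free thermal expansion of the whole bar: Σ αᵢΔT Lᵢ = 9.4×10⁻⁶×26×675 + 1.7×10⁻⁶×26×650 + 11.4×10⁻⁶×26×800 = 0.4308 mm.
Since the ends are fixed, an axial force P builds up, equal in every segment, with P · Σ Lᵢ/(AᵢEᵢ) = δ_free.
The series flexibility is Σ Lᵢ/(AᵢEᵢ) = 675/(1025×114×10³) + 650/(1250×149×10³) + 800/(1225×103×10³) = 1.561×10⁻⁵ mm/N.
P = 0.4308 / 1.561×10⁻⁵ = 27600 N = 27.6 kN, compressive.

P ≈ 27.6 kN (compressive)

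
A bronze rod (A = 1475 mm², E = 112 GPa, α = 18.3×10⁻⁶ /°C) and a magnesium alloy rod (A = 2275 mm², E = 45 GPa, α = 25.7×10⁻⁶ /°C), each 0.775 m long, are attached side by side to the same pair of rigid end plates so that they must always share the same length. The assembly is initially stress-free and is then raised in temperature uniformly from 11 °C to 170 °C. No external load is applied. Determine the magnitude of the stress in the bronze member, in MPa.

Equilibrium of a rigid end plate with no external load gives equal and opposite internal forces ±P in the two members. Since α_{magnesium alloy} > α_{bronze}, heating drives the magnesium alloy into compression and the bronze into tension.
Compatibility of the two members (thermal + elastic change equal): (α₁ − α₂)ΔT = P·[1/(A₁E₁) + 1/(A₂E₂)].
|α₁ − α₂|·ΔT = 7.4×10⁻⁶ × 159 = 0.001177.
1/(A₁E₁) + 1/(A₂E₂) = 1/(1475×112×10³) + 1/(2275×45×10³) = 1.582×10⁻⁸ N⁻¹.
P = 0.001177 / 1.582×10⁻⁸ = 74370 N = 74.37 kN.
σ_{bronze} = P/A₁ = 74370/1475 = 50.42 MPa, tensile.

σ ≈ 50.4 MPa (tensile)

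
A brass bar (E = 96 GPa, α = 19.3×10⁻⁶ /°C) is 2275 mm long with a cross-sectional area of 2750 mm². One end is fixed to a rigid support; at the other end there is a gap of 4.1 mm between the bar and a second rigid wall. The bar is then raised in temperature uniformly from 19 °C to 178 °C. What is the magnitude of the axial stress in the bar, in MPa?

σ ≈ 122 MPa (compressive)

Unrestrained expansion: δ_free = αΔT L = 19.3×10⁻⁶ × 159 × 2275 = 6.981 mm.
This exceeds the 4.1 mm gap, so the wall pushes back. The portion of expansion that must be recovered elastically is δ_free − gap = 6.981 − 4.1 = 2.881 mm.
Compatibility: PL/(AE) = 2.881 mm, so σ = P/A = E × (2.881/2275) = 121.6 MPa.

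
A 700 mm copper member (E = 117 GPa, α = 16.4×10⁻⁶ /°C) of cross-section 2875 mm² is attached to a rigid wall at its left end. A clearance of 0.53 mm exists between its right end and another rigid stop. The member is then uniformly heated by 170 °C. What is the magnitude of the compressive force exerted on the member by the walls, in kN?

P ≈ 683 kN

Free thermal elongation = αΔT L = 16.4×10⁻⁶ × 170 × 700 = 1.952 mm.
The gap closes (δ_free > 0.53 mm) and the wall then resists a further 1.952 − 0.53 = 1.422 mm of expansion.
That suppressed elongation corresponds to σ = E·Δ/L = 117×10³ × 1.422/700 = 237.6 MPa.
P = σA = 237.6 × 2875 = 683.1 kN.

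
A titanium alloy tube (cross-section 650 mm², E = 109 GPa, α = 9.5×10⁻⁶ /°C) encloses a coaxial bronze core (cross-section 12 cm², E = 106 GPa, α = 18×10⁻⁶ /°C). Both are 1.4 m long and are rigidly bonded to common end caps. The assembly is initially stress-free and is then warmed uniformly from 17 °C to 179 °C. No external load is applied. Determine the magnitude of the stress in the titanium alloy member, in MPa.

σ ≈ 96.4 MPa (tensile)

Both members must finish at the same length. With the larger α, the bronze tends to over-expand; the plates restrain it, putting the bronze in compression and the titanium alloy in tension. With no external load the two internal forces are equal and opposite, magnitude P.
Setting the final lengths equal and cancelling L: (α₁ − α₂)ΔT = P/(A₁E₁) + P/(A₂E₂).
|α₁ − α₂|·ΔT = 8.5×10⁻⁶ × 162 = 0.001377.
1/(A₁E₁) + 1/(A₂E₂) = 1/(650×109×10³) + 1/(1200×106×10³) = 2.198×10⁻⁸ N⁻¹.
So P = 0.001377 / 2.198×10⁻⁸ = 62.66 kN.
σ_{titanium alloy} = P/A₁ = 62660/650 = 96.4 MPa, tensile.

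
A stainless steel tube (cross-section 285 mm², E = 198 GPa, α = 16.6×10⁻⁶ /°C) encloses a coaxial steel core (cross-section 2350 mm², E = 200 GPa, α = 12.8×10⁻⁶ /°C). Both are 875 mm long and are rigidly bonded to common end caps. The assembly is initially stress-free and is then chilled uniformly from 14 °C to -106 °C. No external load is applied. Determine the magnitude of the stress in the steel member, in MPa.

Equilibrium of a rigid end plate with no external load gives equal and opposite internal forces ±P in the two members. Since α_{stainless steel} > α_{steel}, cooling drives the stainless steel into tension and the steel into compression.
Setting the final lengths equal and cancelling L: (α₁ − α₂)ΔT = P/(A₁E₁) + P/(A₂E₂).
|α₁ − α₂|·ΔT = 3.8×10⁻⁶ × 120 = 0.000456.
1/(A₁E₁) + 1/(A₂E₂) = 1/(285×198×10³) + 1/(2350×200×10³) = 1.985×10⁻⁸ N⁻¹.
P = 0.000456 / 1.985×10⁻⁸ = 22970 N = 22.97 kN.
σ_{steel} = P/A₂ = 22970/2350 = 9.776 MPa, compressive.

σ ≈ 9.78 MPa (compressive)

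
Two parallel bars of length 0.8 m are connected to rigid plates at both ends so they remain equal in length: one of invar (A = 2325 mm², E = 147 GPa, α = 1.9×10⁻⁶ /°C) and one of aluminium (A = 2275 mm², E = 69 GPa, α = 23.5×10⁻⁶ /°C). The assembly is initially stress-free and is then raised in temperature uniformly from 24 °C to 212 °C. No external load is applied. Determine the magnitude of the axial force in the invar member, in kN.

Equilibrium of a rigid end plate with no external load gives equal and opposite internal forces ±P in the two members. Since α_{aluminium} > α_{invar}, heating drives the aluminium into compression and the invar into tension.
Setting the final lengths equal and cancelling L: (α₁ − α₂)ΔT = P/(A₁E₁) + P/(A₂E₂).
|α₁ − α₂|·ΔT = 21.6×10⁻⁶ × 188 = 0.004061.
1/(A₁E₁) + 1/(A₂E₂) = 1/(2325×147×10³) + 1/(2275×69×10³) = 9.296×10⁻⁹ N⁻¹.
P = 0.004061 / 9.296×10⁻⁹ = 436800 N = 436.8 kN.

P ≈ 437 kN (tensile in the invar)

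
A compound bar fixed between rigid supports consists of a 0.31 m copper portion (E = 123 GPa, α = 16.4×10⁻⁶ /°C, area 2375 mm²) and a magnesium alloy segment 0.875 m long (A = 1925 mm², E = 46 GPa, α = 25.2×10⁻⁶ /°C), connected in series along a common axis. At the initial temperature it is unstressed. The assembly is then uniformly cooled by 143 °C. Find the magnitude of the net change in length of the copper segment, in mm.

If the supports were absent, the total length change would be Σ αᵢΔT Lᵢ = 16.4×10⁻⁶×143×310 + 25.2×10⁻⁶×143×875 = 3.88 mm.
The walls prevent any net length change, so an axial force P (same in every segment) develops. Compatibility: P · Σ Lᵢ/(AᵢEᵢ) = δ_free.
Σ Lᵢ/(AᵢEᵢ) = 310/(2375×123×10³) + 875/(1925×46×10³) = 1.094×10⁻⁵ mm/N.
P = 3.88 / 1.094×10⁻⁵ = 354600 N = 354.6 kN, tensile.
For the copper segment, free thermal change = 16.4×10⁻⁶×143×310 = 0.727 mm and elastic change from P = 354600×310/(2375×123×10³) = 0.3763 mm; these oppose, so the net change is 0.351 mm (segment shortens).

|ΔL| ≈ 0.351 mm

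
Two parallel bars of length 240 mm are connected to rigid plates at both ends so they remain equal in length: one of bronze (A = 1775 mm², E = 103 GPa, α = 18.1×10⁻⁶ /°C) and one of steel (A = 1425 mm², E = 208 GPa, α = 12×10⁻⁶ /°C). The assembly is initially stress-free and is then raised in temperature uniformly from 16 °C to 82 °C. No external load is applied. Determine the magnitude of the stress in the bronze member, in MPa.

The bronze has the larger α, so on heating it would change length more than the steel if both were free. The rigid plates force a common final length, so the bronze is put into compression and the steel into tension, with equal and opposite forces P (no external load).
Compatibility of the two members (thermal + elastic change equal): (α₁ − α₂)ΔT = P·[1/(A₁E₁) + 1/(A₂E₂)].
|α₁ − α₂|·ΔT = 6.1×10⁻⁶ × 66 = 0.0004026.
1/(A₁E₁) + 1/(A₂E₂) = 1/(1775×103×10³) + 1/(1425×208×10³) = 8.844×10⁻⁹ N⁻¹.
So P = 0.0004026 / 8.844×10⁻⁹ = 45.52 kN.
σ_{bronze} = P/A₁ = 45520/1775 = 25.65 MPa, compressive.

σ ≈ 25.6 MPa (compressive)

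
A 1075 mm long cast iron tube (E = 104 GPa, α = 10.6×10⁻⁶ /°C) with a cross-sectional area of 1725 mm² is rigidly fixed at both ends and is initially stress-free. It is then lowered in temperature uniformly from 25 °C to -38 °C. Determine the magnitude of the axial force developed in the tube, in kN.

P ≈ 120 kN (tensile)

With zero net strain, σ = E·αΔT = 104 GPa × 10.6×10⁻⁶ × 63 = 69.45 MPa.
P = AEαΔT = 1725 × 104×10³ × 10.6×10⁻⁶ × 63 = 119.8 kN (tensile).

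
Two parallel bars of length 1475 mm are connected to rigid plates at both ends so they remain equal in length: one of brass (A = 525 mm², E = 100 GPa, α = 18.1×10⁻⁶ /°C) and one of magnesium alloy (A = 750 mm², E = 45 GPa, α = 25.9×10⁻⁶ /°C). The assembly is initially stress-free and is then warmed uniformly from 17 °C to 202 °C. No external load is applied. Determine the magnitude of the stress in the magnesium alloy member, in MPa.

The magnesium alloy has the larger α, so on heating it would change length more than the brass if both were free. The rigid plates force a common final length, so the magnesium alloy is put into compression and the brass into tension, with equal and opposite forces P (no external load).
Equating the net (thermal + elastic) strains gives |α₁ − α₂|·ΔT = P·[1/(A₁E₁) + 1/(A₂E₂)].
|α₁ − α₂|·ΔT = 7.8×10⁻⁶ × 185 = 0.001443.
1/(A₁E₁) + 1/(A₂E₂) = 1/(525×100×10³) + 1/(750×45×10³) = 4.868×10⁻⁸ N⁻¹.
So P = 0.001443 / 4.868×10⁻⁸ = 29.64 kN.
σ_{magnesium alloy} = P/A₂ = 29640/750 = 39.53 MPa, compressive.

σ ≈ 39.5 MPa (compressive)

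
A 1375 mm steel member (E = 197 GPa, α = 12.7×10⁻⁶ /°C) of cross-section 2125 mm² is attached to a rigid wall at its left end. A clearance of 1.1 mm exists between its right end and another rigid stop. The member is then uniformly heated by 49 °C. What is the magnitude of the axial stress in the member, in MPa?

σ ≈ 0 MPa

If the wall were absent the member would grow by αΔT L = 12.7×10⁻⁶ × 49 × 1375 = 0.8557 mm.
This is smaller than the 1.1 mm clearance, so the member expands freely without reaching the stop — the stress is zero.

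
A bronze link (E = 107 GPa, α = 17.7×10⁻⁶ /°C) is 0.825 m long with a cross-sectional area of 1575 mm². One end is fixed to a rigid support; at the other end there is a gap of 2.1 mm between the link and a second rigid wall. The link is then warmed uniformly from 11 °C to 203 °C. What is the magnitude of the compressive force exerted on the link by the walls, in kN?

P ≈ 144 kN

Free thermal elongation = αΔT L = 17.7×10⁻⁶ × 192 × 825 = 2.804 mm.
After closing the 2.1 mm clearance, 2.804 − 2.1 = 0.7037 mm of expansion remains to be suppressed by the wall.
That suppressed elongation corresponds to σ = E·Δ/L = 107×10³ × 0.7037/825 = 91.27 MPa.
Force on the wall = σA = 91.27 × 1575 mm² = 143.7 kN.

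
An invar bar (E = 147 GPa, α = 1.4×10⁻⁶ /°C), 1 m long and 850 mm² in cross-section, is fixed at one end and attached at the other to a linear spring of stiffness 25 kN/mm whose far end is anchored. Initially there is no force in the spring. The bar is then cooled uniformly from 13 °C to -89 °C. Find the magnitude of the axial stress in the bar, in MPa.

σ ≈ 3.5 MPa (tensile)

The unrestrained thermal change is αΔT L = 1.4×10⁻⁶ × 102 × 1000 = 0.1428 mm.
Let P be the tensile force in the spring. The bar extends elastically by PL/(AE) and the spring stretches by P/k; together these equal δ_free.
So P = δ_free / [L/(AE) + 1/k] = 0.1428 / [ 1000/(850×147×10³) + 1/(25×10³) ].
P = 0.1428 / 4.8×10⁻⁵ = 2975 N.
σ = P/A = 2975/850 = 3.5 MPa.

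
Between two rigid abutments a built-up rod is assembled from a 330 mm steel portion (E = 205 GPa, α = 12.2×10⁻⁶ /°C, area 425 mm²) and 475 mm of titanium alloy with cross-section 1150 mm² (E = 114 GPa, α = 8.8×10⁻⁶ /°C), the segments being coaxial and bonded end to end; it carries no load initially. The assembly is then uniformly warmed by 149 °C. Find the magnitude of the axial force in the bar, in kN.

P ≈ 165 kN (compressive)

Free thermal expansion of the whole bar: Σ αᵢΔT Lᵢ = 12.2×10⁻⁶×149×330 + 8.8×10⁻⁶×149×475 = 1.223 mm.
The rigid supports impose zero overall length change; the single axial force P common to all segments must satisfy P Σ Lᵢ/(AᵢEᵢ) = δ_free.
The series flexibility is Σ Lᵢ/(AᵢEᵢ) = 330/(425×205×10³) + 475/(1150×114×10³) = 7.411×10⁻⁶ mm/N.
Hence P = δ_free / Σ(L/AE) = 1.223/7.411×10⁻⁶ = 165 kN (compressive).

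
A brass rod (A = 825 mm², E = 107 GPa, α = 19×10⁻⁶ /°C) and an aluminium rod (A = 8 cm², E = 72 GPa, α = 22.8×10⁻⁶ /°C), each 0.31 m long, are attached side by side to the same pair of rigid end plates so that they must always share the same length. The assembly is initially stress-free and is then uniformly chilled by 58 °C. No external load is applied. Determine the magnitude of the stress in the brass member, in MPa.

σ ≈ 9.31 MPa (compressive)

The aluminium has the larger α, so on cooling it would change length more than the brass if both were free. The rigid plates force a common final length, so the aluminium is put into tension and the brass into compression, with equal and opposite forces P (no external load).
Setting the final lengths equal and cancelling L: (α₁ − α₂)ΔT = P/(A₁E₁) + P/(A₂E₂).
|α₁ − α₂|·ΔT = 3.8×10⁻⁶ × 58 = 0.0002204.
1/(A₁E₁) + 1/(A₂E₂) = 1/(825×107×10³) + 1/(800×72×10³) = 2.869×10⁻⁸ N⁻¹.
P = 0.0002204 / 2.869×10⁻⁸ = 7682 N = 7.682 kN.
σ_{brass} = P/A₁ = 7682/825 = 9.312 MPa, compressive.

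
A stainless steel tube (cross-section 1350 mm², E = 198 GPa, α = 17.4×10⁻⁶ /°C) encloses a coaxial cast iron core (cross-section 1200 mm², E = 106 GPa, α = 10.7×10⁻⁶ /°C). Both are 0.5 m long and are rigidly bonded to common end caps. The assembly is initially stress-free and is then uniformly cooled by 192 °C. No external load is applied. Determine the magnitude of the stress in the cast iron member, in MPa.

σ ≈ 92.4 MPa (compressive)

Equilibrium of a rigid end plate with no external load gives equal and opposite internal forces ±P in the two members. Since α_{stainless steel} > α_{cast iron}, cooling drives the stainless steel into tension and the cast iron into compression.
Setting the final lengths equal and cancelling L: (α₁ − α₂)ΔT = P/(A₁E₁) + P/(A₂E₂).
|α₁ − α₂|·ΔT = 6.7×10⁻⁶ × 192 = 0.001286.
1/(A₁E₁) + 1/(A₂E₂) = 1/(1350×198×10³) + 1/(1200×106×10³) = 1.16×10⁻⁸ N⁻¹.
P = 0.001286 / 1.16×10⁻⁸ = 110900 N = 110.9 kN.
σ_{cast iron} = P/A₂ = 110900/1200 = 92.39 MPa, compressive.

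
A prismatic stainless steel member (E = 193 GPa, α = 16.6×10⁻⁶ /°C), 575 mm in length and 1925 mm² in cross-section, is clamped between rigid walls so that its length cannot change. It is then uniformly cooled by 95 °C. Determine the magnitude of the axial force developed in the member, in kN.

P ≈ 586 kN (tensile)

The ends cannot move, so σ = EαΔT = 193×10³ × 16.6×10⁻⁶ × 95 = 304.4 MPa.
P = AEαΔT = 1925 × 193×10³ × 16.6×10⁻⁶ × 95 = 585.9 kN (tensile).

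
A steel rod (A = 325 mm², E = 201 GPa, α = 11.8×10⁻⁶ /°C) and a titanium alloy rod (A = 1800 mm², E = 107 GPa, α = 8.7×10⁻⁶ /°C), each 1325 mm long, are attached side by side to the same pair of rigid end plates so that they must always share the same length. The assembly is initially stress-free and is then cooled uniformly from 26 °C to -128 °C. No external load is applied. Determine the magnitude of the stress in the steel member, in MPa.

σ ≈ 71.7 MPa (tensile)

Equilibrium of a rigid end plate with no external load gives equal and opposite internal forces ±P in the two members. Since α_{steel} > α_{titanium alloy}, cooling drives the steel into tension and the titanium alloy into compression.
Compatibility of the two members (thermal + elastic change equal): (α₁ − α₂)ΔT = P·[1/(A₁E₁) + 1/(A₂E₂)].
|α₁ − α₂|·ΔT = 3.1×10⁻⁶ × 154 = 0.0004774.
1/(A₁E₁) + 1/(A₂E₂) = 1/(325×201×10³) + 1/(1800×107×10³) = 2.05×10⁻⁸ N⁻¹.
P = 0.0004774 / 2.05×10⁻⁸ = 23290 N = 23.29 kN.
σ_{steel} = P/A₁ = 23290/325 = 71.65 MPa, tensile.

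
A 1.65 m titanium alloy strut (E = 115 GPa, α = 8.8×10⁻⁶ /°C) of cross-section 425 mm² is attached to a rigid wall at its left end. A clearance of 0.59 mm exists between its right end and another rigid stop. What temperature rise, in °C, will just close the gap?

ΔT ≈ 40.6 °C

Contact occurs when the free expansion equals the gap: αΔT L = 0.59 mm.
ΔT = 0.59 / (8.8×10⁻⁶ × 1650) = 40.63 °C.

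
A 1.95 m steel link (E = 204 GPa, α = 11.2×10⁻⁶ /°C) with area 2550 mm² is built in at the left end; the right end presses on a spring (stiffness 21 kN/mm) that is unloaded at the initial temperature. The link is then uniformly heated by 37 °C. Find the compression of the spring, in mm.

The unrestrained thermal change is αΔT L = 11.2×10⁻⁶ × 37 × 1950 = 0.8081 mm.
Let P be the compressive force at the spring. The link shortens elastically by PL/(AE) and the spring compresses by P/k; together these equal δ_free.
P [ L/(AE) + 1/k ] = δ_free → P [ 1950/(2550×204×10³) + 1/(21×10³) ] = 0.8081.
P = 0.8081 / 5.137×10⁻⁵ = 15730 N.
Spring compression = P/k = 15730/(21×10³) = 0.7491 mm.

δ ≈ 0.749 mm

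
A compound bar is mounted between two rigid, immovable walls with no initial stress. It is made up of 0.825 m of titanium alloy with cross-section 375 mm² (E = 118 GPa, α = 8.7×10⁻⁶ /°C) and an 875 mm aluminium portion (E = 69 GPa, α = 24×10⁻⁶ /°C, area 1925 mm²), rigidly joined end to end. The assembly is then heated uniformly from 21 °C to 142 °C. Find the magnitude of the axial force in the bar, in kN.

P ≈ 135 kN (compressive)

Free thermal expansion of the whole bar: Σ αᵢΔT Lᵢ = 8.7×10⁻⁶×121×825 + 24×10⁻⁶×121×875 = 3.409 mm.
Since the ends are fixed, an axial force P builds up, equal in every segment, with P · Σ Lᵢ/(AᵢEᵢ) = δ_free.
Σ Lᵢ/(AᵢEᵢ) = 825/(375×118×10³) + 875/(1925×69×10³) = 2.523×10⁻⁵ mm/N.
So P = 3.409 / 2.523×10⁻⁵ = 135.1 kN, compressive.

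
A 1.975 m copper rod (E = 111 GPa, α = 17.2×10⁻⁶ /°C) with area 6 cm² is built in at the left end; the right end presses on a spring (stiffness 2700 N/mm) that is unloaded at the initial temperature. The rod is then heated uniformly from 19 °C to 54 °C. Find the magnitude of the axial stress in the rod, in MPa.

Free thermal expansion: δ_free = αΔT L = 17.2×10⁻⁶ × 35 × 1975 = 1.189 mm.
Let P be the compressive force at the spring. The rod shortens elastically by PL/(AE) and the spring compresses by P/k; together these equal δ_free.
So P = δ_free / [L/(AE) + 1/k] = 1.189 / [ 1975/(600×111×10³) + 1/(2700) ].
P = 1.189 / 0.0004 = 2972 N.
σ = P/A = 2972/600 = 4.954 MPa.

σ ≈ 4.95 MPa (compressive)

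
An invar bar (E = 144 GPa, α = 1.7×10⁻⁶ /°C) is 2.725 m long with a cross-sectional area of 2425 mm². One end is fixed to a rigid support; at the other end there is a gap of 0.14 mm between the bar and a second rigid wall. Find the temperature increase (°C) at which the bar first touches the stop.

Contact occurs when the free expansion equals the gap: αΔT L = 0.14 mm.
So ΔT = g/(αL) = 0.14/(1.7×10⁻⁶ × 2725) = 30.22 °C.

ΔT ≈ 30.2 °C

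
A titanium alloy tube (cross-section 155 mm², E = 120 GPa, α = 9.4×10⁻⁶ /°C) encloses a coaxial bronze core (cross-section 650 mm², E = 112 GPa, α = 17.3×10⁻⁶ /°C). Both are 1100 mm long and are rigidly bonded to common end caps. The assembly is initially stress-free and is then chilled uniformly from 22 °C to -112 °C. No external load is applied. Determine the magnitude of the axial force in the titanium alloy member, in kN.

P ≈ 15.7 kN (compressive in the titanium alloy)

Equilibrium of a rigid end plate with no external load gives equal and opposite internal forces ±P in the two members. Since α_{bronze} > α_{titanium alloy}, cooling drives the bronze into tension and the titanium alloy into compression.
Compatibility of the two members (thermal + elastic change equal): (α₁ − α₂)ΔT = P·[1/(A₁E₁) + 1/(A₂E₂)].
|α₁ − α₂|·ΔT = 7.9×10⁻⁶ × 134 = 0.001059.
1/(A₁E₁) + 1/(A₂E₂) = 1/(155×120×10³) + 1/(650×112×10³) = 6.75×10⁻⁸ N⁻¹.
P = 0.001059 / 6.75×10⁻⁸ = 15680 N = 15.68 kN.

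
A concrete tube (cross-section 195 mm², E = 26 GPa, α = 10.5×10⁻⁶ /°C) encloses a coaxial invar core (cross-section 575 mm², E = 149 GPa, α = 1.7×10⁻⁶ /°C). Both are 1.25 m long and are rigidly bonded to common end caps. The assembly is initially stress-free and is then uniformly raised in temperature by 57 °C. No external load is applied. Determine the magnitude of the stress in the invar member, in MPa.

Both members must finish at the same length. With the larger α, the concrete tends to over-expand; the plates restrain it, putting the concrete in compression and the invar in tension. With no external load the two internal forces are equal and opposite, magnitude P.
Setting the final lengths equal and cancelling L: (α₁ − α₂)ΔT = P/(A₁E₁) + P/(A₂E₂).
|α₁ − α₂|·ΔT = 8.8×10⁻⁶ × 57 = 0.0005016.
1/(A₁E₁) + 1/(A₂E₂) = 1/(195×26×10³) + 1/(575×149×10³) = 2.089×10⁻⁷ N⁻¹.
P = 0.0005016 / 2.089×10⁻⁷ = 2401 N = 2.401 kN.
σ_{invar} = P/A₂ = 2401/575 = 4.176 MPa, tensile.

σ ≈ 4.18 MPa (tensile)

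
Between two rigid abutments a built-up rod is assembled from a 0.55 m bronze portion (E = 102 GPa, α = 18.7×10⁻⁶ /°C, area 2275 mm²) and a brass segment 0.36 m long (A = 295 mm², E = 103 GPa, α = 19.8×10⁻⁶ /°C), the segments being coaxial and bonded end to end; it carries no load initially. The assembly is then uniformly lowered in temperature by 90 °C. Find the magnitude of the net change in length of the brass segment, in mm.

With the walls removed the bar would change length by δ_free = Σ αᵢΔT Lᵢ = 18.7×10⁻⁶×90×550 + 19.8×10⁻⁶×90×360 = 1.567 mm.
The rigid supports impose zero overall length change; the single axial force P common to all segments must satisfy P Σ Lᵢ/(AᵢEᵢ) = δ_free.
Σ Lᵢ/(AᵢEᵢ) = 550/(2275×102×10³) + 360/(295×103×10³) = 1.422×10⁻⁵ mm/N.
P = 1.567 / 1.422×10⁻⁵ = 110200 N = 110.2 kN, tensile.
For the brass segment, free thermal change = 19.8×10⁻⁶×90×360 = 0.6415 mm and elastic change from P = 110200×360/(295×103×10³) = 1.306 mm; these oppose, so the net change is 0.664 mm (segment lengthens).

|ΔL| ≈ 0.664 mm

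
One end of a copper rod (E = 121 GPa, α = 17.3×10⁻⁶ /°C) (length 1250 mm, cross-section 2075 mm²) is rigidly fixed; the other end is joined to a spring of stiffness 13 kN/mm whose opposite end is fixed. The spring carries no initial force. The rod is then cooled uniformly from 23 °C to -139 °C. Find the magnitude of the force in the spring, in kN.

Free thermal contraction: δ_free = αΔT L = 17.3×10⁻⁶ × 162 × 1250 = 3.503 mm.
Let P be the tensile force in the spring. The rod extends elastically by PL/(AE) and the spring stretches by P/k; together these equal δ_free.
P [ L/(AE) + 1/k ] = δ_free → P [ 1250/(2075×121×10³) + 1/(13×10³) ] = 3.503.
P = 3.503 / 8.19×10⁻⁵ = 42770 N.

P ≈ 42.8 kN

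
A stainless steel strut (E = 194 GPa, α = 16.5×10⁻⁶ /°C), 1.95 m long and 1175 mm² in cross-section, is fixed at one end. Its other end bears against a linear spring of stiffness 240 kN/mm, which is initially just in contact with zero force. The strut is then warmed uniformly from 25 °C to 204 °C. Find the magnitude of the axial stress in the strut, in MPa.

σ ≈ 385 MPa (compressive)

Free thermal expansion: δ_free = αΔT L = 16.5×10⁻⁶ × 179 × 1950 = 5.759 mm.
With a force P in the spring, the elastic change of the strut is PL/(AE) and that of the spring is P/k; compatibility requires their sum to equal δ_free.
So P = δ_free / [L/(AE) + 1/k] = 5.759 / [ 1950/(1175×194×10³) + 1/(240×10³) ].
P = 5.759 / 1.272×10⁻⁵ = 452700 N.
σ = P/A = 452700/1175 = 385.3 MPa.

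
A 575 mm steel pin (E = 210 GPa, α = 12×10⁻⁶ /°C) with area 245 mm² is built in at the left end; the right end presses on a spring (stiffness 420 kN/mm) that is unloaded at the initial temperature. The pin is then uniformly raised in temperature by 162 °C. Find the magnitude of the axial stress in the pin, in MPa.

If the spring were absent the pin would lengthen by αΔT L = 12×10⁻⁶ × 162 × 575 = 1.118 mm.
Let P be the compressive force at the spring. The pin shortens elastically by PL/(AE) and the spring compresses by P/k; together these equal δ_free.
So P = δ_free / [L/(AE) + 1/k] = 1.118 / [ 575/(245×210×10³) + 1/(420×10³) ].
P = 1.118 / 1.356×10⁻⁵ = 82450 N.
σ = P/A = 82450/245 = 336.5 MPa.

σ ≈ 337 MPa (compressive)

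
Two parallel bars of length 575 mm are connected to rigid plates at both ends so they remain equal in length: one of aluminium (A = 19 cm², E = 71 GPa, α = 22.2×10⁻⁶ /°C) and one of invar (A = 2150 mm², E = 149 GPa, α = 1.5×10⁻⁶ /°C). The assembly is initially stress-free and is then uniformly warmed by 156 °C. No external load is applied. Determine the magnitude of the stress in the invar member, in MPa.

Equilibrium of a rigid end plate with no external load gives equal and opposite internal forces ±P in the two members. Since α_{aluminium} > α_{invar}, heating drives the aluminium into compression and the invar into tension.
Setting the final lengths equal and cancelling L: (α₁ − α₂)ΔT = P/(A₁E₁) + P/(A₂E₂).
|α₁ − α₂|·ΔT = 20.7×10⁻⁶ × 156 = 0.003229.
1/(A₁E₁) + 1/(A₂E₂) = 1/(1900×71×10³) + 1/(2150×149×10³) = 1.053×10⁻⁸ N⁻¹.
P = 0.003229 / 1.053×10⁻⁸ = 306500 N = 306.5 kN.
σ_{invar} = P/A₂ = 306500/2150 = 142.6 MPa, tensile.

σ ≈ 143 MPa (tensile)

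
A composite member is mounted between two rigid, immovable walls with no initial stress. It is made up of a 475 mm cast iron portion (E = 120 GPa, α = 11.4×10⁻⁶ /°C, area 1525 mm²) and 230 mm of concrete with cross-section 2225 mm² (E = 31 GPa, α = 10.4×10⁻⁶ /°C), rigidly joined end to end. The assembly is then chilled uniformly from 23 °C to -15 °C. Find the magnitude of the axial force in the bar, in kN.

With the walls removed the bar would change length by δ_free = Σ αᵢΔT Lᵢ = 11.4×10⁻⁶×38×475 + 10.4×10⁻⁶×38×230 = 0.2967 mm.
The walls prevent any net length change, so an axial force P (same in every segment) develops. Compatibility: P · Σ Lᵢ/(AᵢEᵢ) = δ_free.
Σ Lᵢ/(AᵢEᵢ) = 475/(1525×120×10³) + 230/(2225×31×10³) = 5.93×10⁻⁶ mm/N.
Hence P = δ_free / Σ(L/AE) = 0.2967/5.93×10⁻⁶ = 50.03 kN (tensile).

P ≈ 50 kN (tensile)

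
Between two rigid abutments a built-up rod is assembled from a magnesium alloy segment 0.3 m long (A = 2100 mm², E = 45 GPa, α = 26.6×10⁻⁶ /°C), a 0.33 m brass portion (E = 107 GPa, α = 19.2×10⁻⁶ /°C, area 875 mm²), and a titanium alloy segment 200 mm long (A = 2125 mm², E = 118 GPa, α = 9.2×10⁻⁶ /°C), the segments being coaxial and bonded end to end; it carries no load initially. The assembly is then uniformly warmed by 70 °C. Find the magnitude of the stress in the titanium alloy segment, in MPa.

With the walls removed the bar would change length by δ_free = Σ αᵢΔT Lᵢ = 26.6×10⁻⁶×70×300 + 19.2×10⁻⁶×70×330 + 9.2×10⁻⁶×70×200 = 1.131 mm.
Since the ends are fixed, an axial force P builds up, equal in every segment, with P · Σ Lᵢ/(AᵢEᵢ) = δ_free.
Σ Lᵢ/(AᵢEᵢ) = 300/(2100×45×10³) + 330/(875×107×10³) + 200/(2125×118×10³) = 7.497×10⁻⁶ mm/N.
So P = 1.131 / 7.497×10⁻⁶ = 150.9 kN, compressive.
σ_{titanium alloy} = P / A = 150900 / 2125 = 70.99 MPa.

σ ≈ 71 MPa (compressive)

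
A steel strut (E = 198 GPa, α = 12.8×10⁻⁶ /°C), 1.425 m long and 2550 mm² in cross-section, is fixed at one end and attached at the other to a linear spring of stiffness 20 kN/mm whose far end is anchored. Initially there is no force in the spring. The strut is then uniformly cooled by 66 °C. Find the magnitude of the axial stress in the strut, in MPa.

If the spring were absent the strut would shorten by αΔT L = 12.8×10⁻⁶ × 66 × 1425 = 1.204 mm.
With a force P in the spring, the elastic change of the strut is PL/(AE) and that of the spring is P/k; compatibility requires their sum to equal δ_free.
So P = δ_free / [L/(AE) + 1/k] = 1.204 / [ 1425/(2550×198×10³) + 1/(20×10³) ].
P = 1.204 / 5.282×10⁻⁵ = 22790 N.
σ = P/A = 22790/2550 = 8.937 MPa.

σ ≈ 8.94 MPa (tensile)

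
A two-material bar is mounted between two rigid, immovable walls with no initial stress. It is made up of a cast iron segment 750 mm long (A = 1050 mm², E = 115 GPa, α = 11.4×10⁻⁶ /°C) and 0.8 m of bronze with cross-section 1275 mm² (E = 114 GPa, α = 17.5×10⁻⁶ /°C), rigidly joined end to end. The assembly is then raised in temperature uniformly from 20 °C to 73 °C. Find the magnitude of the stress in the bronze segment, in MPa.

With the walls removed the bar would change length by δ_free = Σ αᵢΔT Lᵢ = 11.4×10⁻⁶×53×750 + 17.5×10⁻⁶×53×800 = 1.195 mm.
Since the ends are fixed, an axial force P builds up, equal in every segment, with P · Σ Lᵢ/(AᵢEᵢ) = δ_free.
The series flexibility is Σ Lᵢ/(AᵢEᵢ) = 750/(1050×115×10³) + 800/(1275×114×10³) = 1.172×10⁻⁵ mm/N.
Hence P = δ_free / Σ(L/AE) = 1.195/1.172×10⁻⁵ = 102 kN (compressive).
σ_{bronze} = P / A = 102000 / 1275 = 80.01 MPa.

σ ≈ 80 MPa (compressive)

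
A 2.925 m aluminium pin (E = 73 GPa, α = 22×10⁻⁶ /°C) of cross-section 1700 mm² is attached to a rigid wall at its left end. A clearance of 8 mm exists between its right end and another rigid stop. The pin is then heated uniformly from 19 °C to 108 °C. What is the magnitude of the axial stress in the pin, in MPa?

σ ≈ 0 MPa

Unrestrained expansion: δ_free = αΔT L = 22×10⁻⁶ × 89 × 2925 = 5.727 mm.
Since δ_free = 5.73 mm is less than the 8 mm gap, the pin never touches the wall. No axial force develops.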